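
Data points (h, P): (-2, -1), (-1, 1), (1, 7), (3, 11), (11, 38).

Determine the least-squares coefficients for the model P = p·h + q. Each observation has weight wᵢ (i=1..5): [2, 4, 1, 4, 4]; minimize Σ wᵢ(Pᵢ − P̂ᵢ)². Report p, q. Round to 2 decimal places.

Normal-equation sums: Σwᵢ·h·h = 533, Σwᵢ·h = 49, Σwᵢ·1 = 15.
And Σwᵢ·h·P = 1811, Σwᵢ·P = 205.
Eliminating q: 15·(row 1) − 49·(row 2) gives 5594·p = 15·1811 − 49·205 = 17120, so p = 8560/2797.
Then q = (205 − 49·(8560/2797))/15 = 10263/2797.

p = 3.06, q = 3.67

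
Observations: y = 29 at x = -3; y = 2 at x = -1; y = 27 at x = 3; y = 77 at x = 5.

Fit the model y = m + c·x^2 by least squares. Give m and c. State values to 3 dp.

Compute the Gram sums: Σ1 = 4, Σx^2 = 44, Σx^2·x^2 = 788.
Right-hand side: Σy = 135, Σx^2·y = 2431.
Normal equations: [[4, 44]; [44, 788]]·[m, c]ᵀ = [135, 2431]ᵀ.
Eliminating c: 788·(row 1) − 44·(row 2) gives 1216·m = 788·135 − 44·2431 = -584, so m = -73/152.
Then c = (2431 − 44·(-73/152))/788 = 473/152.

m = -0.480, c = 3.112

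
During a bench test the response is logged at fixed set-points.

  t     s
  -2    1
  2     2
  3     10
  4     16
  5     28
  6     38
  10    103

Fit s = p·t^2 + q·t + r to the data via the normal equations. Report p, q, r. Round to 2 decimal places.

Normal-equation sums: Σt^2·t^2 = 12290, Σt^2·t = 1432, Σt^2 = 194, Σt·t = 194, Σt = 28, Σ1 = 7.
Moment sums: Σt^2·s = 12726, Σt·s = 1494, Σs = 198.
MᵀM·[p, q, r]ᵀ = Mᵀs becomes [[12290, 1432, 194]; [1432, 194, 28]; [194, 28, 7]]·[p, q, r]ᵀ = [12726, 1494, 198]ᵀ.
Solving the 3×3 system (Gaussian elimination) gives p = 1893/1943, q = 61089/79663, r = -142020/79663.

p = 0.97, q = 0.77, r = -1.78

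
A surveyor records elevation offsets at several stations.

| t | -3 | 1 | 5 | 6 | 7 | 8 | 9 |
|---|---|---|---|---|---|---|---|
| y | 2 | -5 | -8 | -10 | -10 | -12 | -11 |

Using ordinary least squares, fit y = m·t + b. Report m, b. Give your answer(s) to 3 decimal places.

m = -1.110, b = -2.483

From the data, Σt·t = 265, Σt = 33, Σ1 = 7.
Moment sums: Σt·y = -376, Σy = -54.
XᵀX·[m, b]ᵀ = Xᵀy becomes [[265, 33]; [33, 7]]·[m, b]ᵀ = [-376, -54]ᵀ.
Determinant 265·7 − 33² = 766.
m = ((-376)·7 − 33·(-54))/766 = -425/383; b = (265·(-54) − 33·(-376))/766 = -951/383.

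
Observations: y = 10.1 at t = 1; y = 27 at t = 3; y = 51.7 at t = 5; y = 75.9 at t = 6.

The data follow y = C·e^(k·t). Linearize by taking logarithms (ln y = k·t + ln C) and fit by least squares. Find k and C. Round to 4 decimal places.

Let Y = ln y. Fitting Y = k·t + ln C by least squares:
Σt = 15.0000, Σ(t)² = 71.0000, Σln y = 13.8832, Σt·ln y = 57.9038.
Equations: 71.0000·k + 15.0000·ln C = 57.9038;  15.0000·k + 4·ln C = 13.8832.
Solving (det = 59.0000): k = 0.39604, ln C = 1.98564, so C = exp(1.98564) = 7.28374.

k = 0.3960, C = 7.2837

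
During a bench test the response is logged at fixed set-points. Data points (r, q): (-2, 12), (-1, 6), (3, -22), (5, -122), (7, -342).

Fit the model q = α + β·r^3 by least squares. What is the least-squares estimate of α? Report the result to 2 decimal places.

Sums needed: Σ1 = 5, Σr^3 = 486, Σr^3·r^3 = 134068.
And Σq = -468, Σr^3·q = -133252.
So XᵀX·[α, β]ᵀ = Xᵀq: [[5, 486]; [486, 134068]]·[α, β]ᵀ = [-468, -133252]ᵀ.
Δ = 5·134068 − 486² = 434144.
α = ((-468)·134068 − 486·(-133252))/434144 = 252081/54268; β = (5·(-133252) − 486·(-468))/434144 = -109703/108536.

α = 4.65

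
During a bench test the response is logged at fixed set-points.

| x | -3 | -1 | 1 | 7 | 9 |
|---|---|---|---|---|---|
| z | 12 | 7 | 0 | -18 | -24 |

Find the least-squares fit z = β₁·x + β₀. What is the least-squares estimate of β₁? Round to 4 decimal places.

Normal-equation sums: Σx·x = 141, Σx = 13, Σ1 = 5.
Moment sums: Σx·z = -385, Σz = -23.
Determinant 141·5 − 13² = 536.
β₁ = ((-385)·5 − 13·(-23))/536 = -813/268; β₀ = (141·(-23) − 13·(-385))/536 = 881/268.

β₁ = -3.0336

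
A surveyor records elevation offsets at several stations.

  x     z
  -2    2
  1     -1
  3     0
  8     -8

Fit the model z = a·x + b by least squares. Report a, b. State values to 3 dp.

Compute the Gram sums: Σx·x = 78, Σx = 10, Σ1 = 4.
Right-hand side: Σx·z = -69, Σz = -7.
So AᵀA·[a, b]ᵀ = Aᵀz: [[78, 10]; [10, 4]]·[a, b]ᵀ = [-69, -7]ᵀ.
Eliminating b: 4·(row 1) − 10·(row 2) gives 212·a = 4·(-69) − 10·(-7) = -206, so a = -103/106.
Then b = ((-7) − 10·(-103/106))/4 = 36/53.

a = -0.972, b = 0.679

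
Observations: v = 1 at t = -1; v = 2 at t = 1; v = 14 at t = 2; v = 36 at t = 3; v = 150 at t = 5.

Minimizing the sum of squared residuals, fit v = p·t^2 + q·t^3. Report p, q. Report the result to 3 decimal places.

p = 1.295, q = 0.940

The normal system MᵀM·[p, q]ᵀ = Mᵀv is [[724, 3400]; [3400, 16420]]·[p, q]ᵀ = [4133, 19835]ᵀ.
det = 724·16420 − 3400² = 328080.
p = (4133·16420 − 3400·19835)/328080 = 7081/5468; q = (724·19835 − 3400·4133)/328080 = 5139/5468.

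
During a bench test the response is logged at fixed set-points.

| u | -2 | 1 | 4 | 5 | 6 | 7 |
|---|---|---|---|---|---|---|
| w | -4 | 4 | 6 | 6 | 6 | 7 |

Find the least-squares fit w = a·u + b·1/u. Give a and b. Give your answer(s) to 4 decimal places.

From the data, Σu·u = 131, Σu·1/u = 6, Σ1/u·1/u = 247081/176400.
For Aᵀw: Σu·w = 151, Σ1/u·w = 107/10.
AᵀA·[a, b]ᵀ = Aᵀw becomes [[131, 6]; [6, 247081/176400]]·[a, b]ᵀ = [151, 107/10]ᵀ.
det = 131·(247081/176400) − 6² = 26017211/176400.
a = (151·(247081/176400) − 6·(107/10))/(26017211/176400) = 25984351/26017211; b = (131·(107/10) − 6·151)/(26017211/176400) = 87441480/26017211.

a = 0.9987, b = 3.3609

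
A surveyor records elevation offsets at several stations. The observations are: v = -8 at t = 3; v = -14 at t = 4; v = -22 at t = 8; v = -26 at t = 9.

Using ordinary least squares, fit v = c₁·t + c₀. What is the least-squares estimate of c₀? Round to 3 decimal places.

c₀ = -1.346

Entries of XᵀX: Σt·t = 170, Σt = 24, Σ1 = 4.
And Σt·v = -490, Σv = -70.
XᵀX·[c₁, c₀]ᵀ = Xᵀv becomes [[170, 24]; [24, 4]]·[c₁, c₀]ᵀ = [-490, -70]ᵀ.
Determinant 170·4 − 24² = 104.
c₁ = ((-490)·4 − 24·(-70))/104 = -35/13; c₀ = (170·(-70) − 24·(-490))/104 = -35/26.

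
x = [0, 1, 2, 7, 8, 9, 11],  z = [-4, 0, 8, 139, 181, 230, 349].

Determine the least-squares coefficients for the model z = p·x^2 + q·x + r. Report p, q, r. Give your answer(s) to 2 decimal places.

p = 2.94, q = -0.43, r = -3.20

From the data, Σx^2·x^2 = 27716, Σx^2·x = 2924, Σx^2 = 320, Σx·x = 320, Σx = 38, Σ1 = 7.
Moment sums: Σx^2·z = 79286, Σx·z = 8346, Σz = 903.
Normal equations: [[27716, 2924, 320]; [2924, 320, 38]; [320, 38, 7]]·[p, q, r]ᵀ = [79286, 8346, 903]ᵀ.
Inverting the 3×3 Gram matrix, [p, q, r]ᵀ = [205003/69648, -30265/69648, -37113/11608]ᵀ.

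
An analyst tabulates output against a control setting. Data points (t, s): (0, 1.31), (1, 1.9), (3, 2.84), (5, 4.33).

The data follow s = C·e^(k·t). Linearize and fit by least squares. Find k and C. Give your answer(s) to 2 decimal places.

Linearized form: ln s = k·t + ln C. From the 4 transformed points,
XᵀX = [[35.0000, 9.0000]; [9.0000, 4]], rhs = [11.1011, 3.4213]ᵀ  (here Σt = 9.0000, Σ(t)² = 35.0000, Σln s = 3.4213, Σt·ln s = 11.1011).
Solving (det = 59.0000): k = 0.23073, ln C = 0.33617, so C = exp(0.33617) = 1.39957.

k = 0.23, C = 1.40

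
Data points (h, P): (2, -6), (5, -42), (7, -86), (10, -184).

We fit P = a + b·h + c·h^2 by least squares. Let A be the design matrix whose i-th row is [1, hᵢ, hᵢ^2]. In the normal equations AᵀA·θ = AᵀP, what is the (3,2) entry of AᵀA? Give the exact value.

Row 3 ↔ basis h^2, column 2 ↔ basis h, so (AᵀA)_{3,2} = Σᵢ (h^2)·(h) = (4)·(2) + (25)·(5) + (49)·(7) + (100)·(10) = 1476.

1476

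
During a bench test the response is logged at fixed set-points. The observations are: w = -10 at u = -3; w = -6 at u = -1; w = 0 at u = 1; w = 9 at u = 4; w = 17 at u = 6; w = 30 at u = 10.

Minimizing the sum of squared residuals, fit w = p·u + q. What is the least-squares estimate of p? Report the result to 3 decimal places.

From the data, Σu·u = 163, Σu = 17, Σ1 = 6.
For Mᵀw: Σu·w = 474, Σw = 40.
So MᵀM·[p, q]ᵀ = Mᵀw: [[163, 17]; [17, 6]]·[p, q]ᵀ = [474, 40]ᵀ.
Eliminating q: 6·(row 1) − 17·(row 2) gives 689·p = 6·474 − 17·40 = 2164, so p = 2164/689.
Then q = (40 − 17·(2164/689))/6 = -1538/689.

p = 3.141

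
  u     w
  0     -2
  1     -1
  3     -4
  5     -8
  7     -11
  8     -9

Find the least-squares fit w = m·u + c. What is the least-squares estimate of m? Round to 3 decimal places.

Compute the Gram sums: Σu·u = 148, Σu = 24, Σ1 = 6.
Moment sums: Σu·w = -202, Σw = -35.
So MᵀM·[m, c]ᵀ = Mᵀw: [[148, 24]; [24, 6]]·[m, c]ᵀ = [-202, -35]ᵀ.
Determinant 148·6 − 24² = 312.
m = ((-202)·6 − 24·(-35))/312 = -31/26; c = (148·(-35) − 24·(-202))/312 = -83/78.

m = -1.192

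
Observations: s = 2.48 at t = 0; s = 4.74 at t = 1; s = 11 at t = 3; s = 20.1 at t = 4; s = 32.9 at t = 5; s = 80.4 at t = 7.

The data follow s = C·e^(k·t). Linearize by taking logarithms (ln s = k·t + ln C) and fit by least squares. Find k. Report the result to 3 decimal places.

Let Y = ln s. Fitting Y = k·t + ln C by least squares:
Σt = 20.0000, Σ(t)² = 100.0000, Σln s = 15.7434, Σt·ln s = 68.9291.
Equations: 100.0000·k + 20.0000·ln C = 68.9291;  20.0000·k + 6·ln C = 15.7434.
Solving (det = 200.0000): k = 0.49353, ln C = 0.97879.

k = 0.494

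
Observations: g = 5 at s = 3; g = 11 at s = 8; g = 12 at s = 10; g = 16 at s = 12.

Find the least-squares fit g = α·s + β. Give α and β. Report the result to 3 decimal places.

α = 1.162, β = 1.413

Setting ∂/∂α … = 0 gives: 317·α + 33·β = 415;  33·α + 4·β = 44.
Determinant 317·4 − 33² = 179.
α = (415·4 − 33·44)/179 = 208/179; β = (317·44 − 33·415)/179 = 253/179.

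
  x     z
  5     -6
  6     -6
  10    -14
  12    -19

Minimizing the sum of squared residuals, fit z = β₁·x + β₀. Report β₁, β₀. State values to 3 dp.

β₁ = -1.916, β₀ = 4.557

Forming AᵀA = [[305, 33]; [33, 4]] and Aᵀz = [-434, -45]ᵀ gives AᵀA·[β₁, β₀]ᵀ = Aᵀz.
det = 305·4 − 33² = 131.
β₁ = ((-434)·4 − 33·(-45))/131 = -251/131; β₀ = (305·(-45) − 33·(-434))/131 = 597/131.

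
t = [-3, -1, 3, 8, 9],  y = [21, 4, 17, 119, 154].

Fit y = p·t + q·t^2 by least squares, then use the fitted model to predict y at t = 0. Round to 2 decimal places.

Compute the Gram sums: Σt·t = 164, Σt·t^2 = 1240, Σt^2·t^2 = 10820.
Right-hand side: Σt·y = 2322, Σt^2·y = 20436.
Normal equations: [[164, 1240]; [1240, 10820]]·[p, q]ᵀ = [2322, 20436]ᵀ.
Δ = 164·10820 − 1240² = 236880.
p = (2322·10820 − 1240·20436)/236880 = -1805/1974; q = (164·20436 − 1240·2322)/236880 = 9838/4935.
At t = 0: ŷ = (-1805/1974)·(0) + (9838/4935)·(0) = 0.

ŷ = 0.00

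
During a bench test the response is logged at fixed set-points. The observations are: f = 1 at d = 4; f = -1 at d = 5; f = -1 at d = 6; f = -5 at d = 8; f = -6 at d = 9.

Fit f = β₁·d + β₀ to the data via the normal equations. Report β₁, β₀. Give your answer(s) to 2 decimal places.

The normal system AᵀA·[β₁, β₀]ᵀ = Aᵀf is [[222, 32]; [32, 5]]·[β₁, β₀]ᵀ = [-101, -12]ᵀ.
det = 222·5 − 32² = 86.
β₁ = ((-101)·5 − 32·(-12))/86 = -121/86; β₀ = (222·(-12) − 32·(-101))/86 = 284/43.

β₁ = -1.41, β₀ = 6.60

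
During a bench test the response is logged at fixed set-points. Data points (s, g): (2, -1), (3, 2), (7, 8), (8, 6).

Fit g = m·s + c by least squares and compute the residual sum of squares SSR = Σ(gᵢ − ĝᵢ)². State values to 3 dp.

The normal system MᵀM·[m, c]ᵀ = Mᵀg is [[126, 20]; [20, 4]]·[m, c]ᵀ = [108, 15]ᵀ.
Determinant 126·4 − 20² = 104.
m = (108·4 − 20·15)/104 = 33/26; c = (126·15 − 20·108)/104 = -135/52.
Residuals: -49/52, 41/52, 89/52, -81/52; SSR = 357/52.

SSR = 6.865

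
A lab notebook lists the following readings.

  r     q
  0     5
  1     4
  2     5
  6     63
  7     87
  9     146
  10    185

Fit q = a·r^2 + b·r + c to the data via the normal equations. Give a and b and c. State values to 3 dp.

Forming XᵀX = [[20275, 2297, 271]; [2297, 271, 35]; [271, 35, 7]] and Xᵀq = [36881, 4165, 495]ᵀ gives XᵀX·[a, b, c]ᵀ = Xᵀq.
Inverting the 3×3 Gram matrix, [a, b, c]ᵀ = [63521/30243, -30299/10081, 133927/30243]ᵀ.

a = 2.100, b = -3.006, c = 4.428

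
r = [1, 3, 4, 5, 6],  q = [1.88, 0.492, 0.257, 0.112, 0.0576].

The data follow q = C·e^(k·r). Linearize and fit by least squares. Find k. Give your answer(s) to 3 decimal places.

Taking logs, ln q = k·r + ln C, so regress ln q on r.
AᵀA = [[87.0000, 19.0000]; [19.0000, 5]], rhs = [-35.0030, -6.4802]ᵀ  (here Σr = 19.0000, Σ(r)² = 87.0000, Σln q = -6.4802, Σr·ln q = -35.0030).
Δ = 87.0000·5 − (19.0000)² = 74.0000; k = (-35.0030·5 − 19.0000·-6.4802)/74.0000 = -0.70124, ln C = (87.0000·-6.4802 − 19.0000·-35.0030)/74.0000 = 1.36866.

k = -0.701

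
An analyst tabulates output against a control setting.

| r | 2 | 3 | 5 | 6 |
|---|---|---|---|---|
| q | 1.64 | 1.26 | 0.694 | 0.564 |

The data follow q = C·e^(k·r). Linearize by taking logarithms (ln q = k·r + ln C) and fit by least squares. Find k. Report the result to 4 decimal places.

k = -0.2731

Taking logs, ln q = k·r + ln C, so regress ln q on r.
Σr = 16.0000, Σ(r)² = 74.0000, Σln q = -0.2122, Σr·ln q = -3.5799.
Equations: 74.0000·k + 16.0000·ln C = -3.5799;  16.0000·k + 4·ln C = -0.2122.
Slope k = (n·Σr·ln q − Σr·Σln q)/(n·Σ(r)² − (Σr)²) = (4·-3.5799 − 16.0000·-0.2122)/40.0000 = -0.27312; ln C = (Σln q − k·Σr)/n = 1.03943.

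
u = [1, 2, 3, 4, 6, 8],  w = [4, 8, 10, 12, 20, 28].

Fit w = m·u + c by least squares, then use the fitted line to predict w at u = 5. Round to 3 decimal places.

ŵ = 17.020

With design matrix X, XᵀX = [[130, 24]; [24, 6]] and Xᵀw = [442, 82]ᵀ.
Determinant 130·6 − 24² = 204.
m = (442·6 − 24·82)/204 = 57/17; c = (130·82 − 24·442)/204 = 13/51.
At u = 5: ŵ = (57/17)·(5) + (13/51)·(1) = 868/51.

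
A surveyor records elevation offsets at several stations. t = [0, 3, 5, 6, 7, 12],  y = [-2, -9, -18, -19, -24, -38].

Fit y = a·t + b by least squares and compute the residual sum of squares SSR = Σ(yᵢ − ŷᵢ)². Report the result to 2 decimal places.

SSR = 6.46

Normal-equation sums: Σt·t = 263, Σt = 33, Σ1 = 6.
Moment sums: Σt·y = -855, Σy = -110.
Normal equations: [[263, 33]; [33, 6]]·[a, b]ᵀ = [-855, -110]ᵀ.
Eliminating b: 6·(row 1) − 33·(row 2) gives 489·a = 6·(-855) − 33·(-110) = -1500, so a = -500/163.
Then b = ((-110) − 33·(-500/163))/6 = -715/489.
Residuals: -263/489, 814/489, -587/489, 424/489, -521/489, 133/489; SSR = 3160/489.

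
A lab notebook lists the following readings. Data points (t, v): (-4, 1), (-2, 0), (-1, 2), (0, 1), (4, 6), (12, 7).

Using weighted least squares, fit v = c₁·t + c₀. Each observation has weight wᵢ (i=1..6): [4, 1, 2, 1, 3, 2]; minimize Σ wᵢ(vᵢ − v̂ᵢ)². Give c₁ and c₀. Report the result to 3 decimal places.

c₁ = 0.439, c₀ = 2.614

The normal equations are: 406·c₁ + 16·c₀ = 220;  16·c₁ + 13·c₀ = 41.
(Σwᵢ·t·t = 406, Σwᵢ·t = 16, Σwᵢ·1 = 13, Σwᵢ·t·v = 220, Σwᵢ·v = 41.)
Eliminating c₀: 13·(row 1) − 16·(row 2) gives 5022·c₁ = 13·220 − 16·41 = 2204, so c₁ = 1102/2511.
Then c₀ = (41 − 16·(1102/2511))/13 = 6563/2511.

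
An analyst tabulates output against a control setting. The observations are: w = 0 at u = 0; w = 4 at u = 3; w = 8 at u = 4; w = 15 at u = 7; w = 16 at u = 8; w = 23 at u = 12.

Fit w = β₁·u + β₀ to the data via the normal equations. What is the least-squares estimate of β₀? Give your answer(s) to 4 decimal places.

Entries of MᵀM: Σu·u = 282, Σu = 34, Σ1 = 6.
Moment sums: Σu·w = 553, Σw = 66.
Normal equations: [[282, 34]; [34, 6]]·[β₁, β₀]ᵀ = [553, 66]ᵀ.
Eliminating β₀: 6·(row 1) − 34·(row 2) gives 536·β₁ = 6·553 − 34·66 = 1074, so β₁ = 537/268.
Then β₀ = (66 − 34·(537/268))/6 = -95/268.

β₀ = -0.3545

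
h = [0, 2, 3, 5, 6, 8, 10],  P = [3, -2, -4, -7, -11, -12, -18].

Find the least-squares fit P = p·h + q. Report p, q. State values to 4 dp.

Sums needed: Σh·h = 238, Σh = 34, Σ1 = 7.
And Σh·P = -393, ΣP = -51.
Normal equations: [[238, 34]; [34, 7]]·[p, q]ᵀ = [-393, -51]ᵀ.
Determinant 238·7 − 34² = 510.
p = ((-393)·7 − 34·(-51))/510 = -339/170; q = (238·(-51) − 34·(-393))/510 = 12/5.

p = -1.9941, q = 2.4000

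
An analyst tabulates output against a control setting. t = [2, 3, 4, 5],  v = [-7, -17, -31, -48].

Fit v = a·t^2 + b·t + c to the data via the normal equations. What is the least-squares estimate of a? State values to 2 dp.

Entries of AᵀA: Σt^2·t^2 = 978, Σt^2·t = 224, Σt^2 = 54, Σt·t = 54, Σt = 14, Σ1 = 4.
Right-hand side: Σt^2·v = -1877, Σt·v = -429, Σv = -103.
So AᵀA·[a, b, c]ᵀ = Aᵀv: [[978, 224, 54]; [224, 54, 14]; [54, 14, 4]]·[a, b, c]ᵀ = [-1877, -429, -103]ᵀ.
Row-reducing yields a = -7/4, b = -29/20, c = 59/20.

a = -1.75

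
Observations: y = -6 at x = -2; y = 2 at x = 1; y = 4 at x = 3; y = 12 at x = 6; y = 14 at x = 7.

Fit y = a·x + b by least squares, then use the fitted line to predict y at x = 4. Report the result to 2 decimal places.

ŷ = 7.39

Entries of AᵀA: Σx·x = 99, Σx = 15, Σ1 = 5.
And Σx·y = 196, Σy = 26.
So AᵀA·[a, b]ᵀ = Aᵀy: [[99, 15]; [15, 5]]·[a, b]ᵀ = [196, 26]ᵀ.
Eliminating b: 5·(row 1) − 15·(row 2) gives 270·a = 5·196 − 15·26 = 590, so a = 59/27.
Then b = (26 − 15·(59/27))/5 = -61/45.
At x = 4: ŷ = (59/27)·(4) + (-61/45)·(1) = 997/135.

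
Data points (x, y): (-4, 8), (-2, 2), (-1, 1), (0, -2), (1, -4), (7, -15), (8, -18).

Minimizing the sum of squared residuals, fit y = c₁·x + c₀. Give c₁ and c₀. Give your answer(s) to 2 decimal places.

With design matrix M, MᵀM = [[135, 9]; [9, 7]] and Mᵀy = [-290, -28]ᵀ.
Eliminating c₀: 7·(row 1) − 9·(row 2) gives 864·c₁ = 7·(-290) − 9·(-28) = -1778, so c₁ = -889/432.
Then c₀ = ((-28) − 9·(-889/432))/7 = -65/48.

c₁ = -2.06, c₀ = -1.35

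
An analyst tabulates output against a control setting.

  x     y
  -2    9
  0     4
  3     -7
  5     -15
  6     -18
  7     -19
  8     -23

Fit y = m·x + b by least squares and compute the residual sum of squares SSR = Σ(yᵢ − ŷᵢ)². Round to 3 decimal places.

Setting ∂/∂m … = 0 gives: 187·m + 27·b = -539;  27·m + 7·b = -69.
Determinant 187·7 − 27² = 580.
m = ((-539)·7 − 27·(-69))/580 = -191/58; b = (187·(-69) − 27·(-539))/580 = 165/58.
Residuals: -25/58, 67/58, 1/29, -40/29, -63/58, 35/29, 1/2; SSR = 183/29.

SSR = 6.310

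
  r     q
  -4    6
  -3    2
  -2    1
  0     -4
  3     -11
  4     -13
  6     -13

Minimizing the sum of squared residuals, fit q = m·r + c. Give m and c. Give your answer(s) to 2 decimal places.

m = -2.01, c = -3.42

Compute the Gram sums: Σr·r = 90, Σr = 4, Σ1 = 7.
Moment sums: Σr·q = -195, Σq = -32.
Determinant 90·7 − 4² = 614.
m = ((-195)·7 − 4·(-32))/614 = -1237/614; c = (90·(-32) − 4·(-195))/614 = -1050/307.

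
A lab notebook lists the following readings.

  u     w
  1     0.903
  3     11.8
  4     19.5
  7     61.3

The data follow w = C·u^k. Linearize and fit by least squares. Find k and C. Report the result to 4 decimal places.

Taking logs, ln w = k·ln u + ln C, so regress ln w on ln u.
AᵀA = [[6.9153, 4.4308]; [4.4308, 4]], rhs = [14.8383, 9.4523]ᵀ  (here Σln u = 4.4308, Σ(ln u)² = 6.9153, Σln w = 9.4523, Σln u·ln w = 14.8383).
Solving (det = 8.0292): k = 2.17606, ln C = -0.04736, so C = exp(-0.04736) = 0.95374.

k = 2.1761, C = 0.9537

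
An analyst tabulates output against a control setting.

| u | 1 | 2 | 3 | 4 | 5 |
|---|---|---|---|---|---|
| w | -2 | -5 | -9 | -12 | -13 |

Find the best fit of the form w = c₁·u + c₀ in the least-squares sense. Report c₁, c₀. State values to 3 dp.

c₁ = -2.900, c₀ = 0.500

From the data, Σu·u = 55, Σu = 15, Σ1 = 5.
For Aᵀw: Σu·w = -152, Σw = -41.
AᵀA·[c₁, c₀]ᵀ = Aᵀw becomes [[55, 15]; [15, 5]]·[c₁, c₀]ᵀ = [-152, -41]ᵀ.
det = 55·5 − 15² = 50.
c₁ = ((-152)·5 − 15·(-41))/50 = -29/10; c₀ = (55·(-41) − 15·(-152))/50 = 1/2.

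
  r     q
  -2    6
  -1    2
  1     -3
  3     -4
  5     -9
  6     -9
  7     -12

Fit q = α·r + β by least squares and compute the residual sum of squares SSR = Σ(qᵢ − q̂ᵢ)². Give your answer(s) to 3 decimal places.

SSR = 8.920

Forming XᵀX = [[125, 19]; [19, 7]] and Xᵀq = [-212, -29]ᵀ gives XᵀX·[α, β]ᵀ = Xᵀq.
Eliminating β: 7·(row 1) − 19·(row 2) gives 514·α = 7·(-212) − 19·(-29) = -933, so α = -933/514.
Then β = ((-29) − 19·(-933/514))/7 = 403/514.
Residuals: 815/514, -154/257, -506/257, 170/257, -182/257, 569/514, -20/257; SSR = 4585/514.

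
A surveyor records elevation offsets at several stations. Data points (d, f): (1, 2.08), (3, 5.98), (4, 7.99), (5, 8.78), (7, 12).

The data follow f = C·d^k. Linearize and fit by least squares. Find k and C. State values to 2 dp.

Linearized form: ln f = k·ln d + ln C. From the 5 transformed points,
XᵀX = [[9.5056, 6.0403]; [6.0403, 5]], rhs = [13.1776, 9.2564]ᵀ  (here Σln d = 6.0403, Σ(ln d)² = 9.5056, Σln f = 9.2564, Σln d·ln f = 13.1776).
Δ = 9.5056·5 − (6.0403)² = 11.0434; k = (13.1776·5 − 6.0403·9.2564)/11.0434 = 0.90347, ln C = (9.5056·9.2564 − 6.0403·13.1776)/11.0434 = 0.75983, so C = exp(0.75983) = 2.13792.

k = 0.90, C = 2.14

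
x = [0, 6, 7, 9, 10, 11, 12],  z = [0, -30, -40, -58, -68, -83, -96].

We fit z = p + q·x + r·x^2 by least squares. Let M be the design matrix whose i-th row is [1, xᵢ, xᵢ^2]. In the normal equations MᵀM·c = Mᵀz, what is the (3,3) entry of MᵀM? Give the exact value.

Row 3 ↔ basis x^2, column 3 ↔ basis x^2, so (MᵀM)_{3,3} = Σᵢ (x^2)·(x^2) = (0)·(0) + (36)·(36) + (49)·(49) + (81)·(81) + (100)·(100) + (121)·(121) + (144)·(144) = 55635.

55635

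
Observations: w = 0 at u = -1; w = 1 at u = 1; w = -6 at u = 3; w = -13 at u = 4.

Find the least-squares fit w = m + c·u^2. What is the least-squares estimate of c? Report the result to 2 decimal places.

c = -0.89

Compute the Gram sums: Σ1 = 4, Σu^2 = 27, Σu^2·u^2 = 339.
For Xᵀw: Σw = -18, Σu^2·w = -261.
So XᵀX·[m, c]ᵀ = Xᵀw: [[4, 27]; [27, 339]]·[m, c]ᵀ = [-18, -261]ᵀ.
Eliminating c: 339·(row 1) − 27·(row 2) gives 627·m = 339·(-18) − 27·(-261) = 945, so m = 315/209.
Then c = ((-261) − 27·(315/209))/339 = -186/209.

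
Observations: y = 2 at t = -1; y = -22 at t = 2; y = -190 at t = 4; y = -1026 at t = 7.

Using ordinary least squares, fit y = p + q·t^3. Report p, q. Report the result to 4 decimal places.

p = 0.7751, q = -2.9930

From the data, Σ1 = 4, Σt^3 = 414, Σt^3·t^3 = 121810.
And Σy = -1236, Σt^3·y = -364256.
Normal equations: [[4, 414]; [414, 121810]]·[p, q]ᵀ = [-1236, -364256]ᵀ.
Determinant 4·121810 − 414² = 315844.
p = ((-1236)·121810 − 414·(-364256))/315844 = 61206/78961; q = (4·(-364256) − 414·(-1236))/315844 = -236330/78961.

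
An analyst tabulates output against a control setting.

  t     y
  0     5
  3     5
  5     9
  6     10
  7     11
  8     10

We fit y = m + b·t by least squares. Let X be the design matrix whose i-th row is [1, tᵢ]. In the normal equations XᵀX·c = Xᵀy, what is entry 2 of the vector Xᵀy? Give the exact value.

277

Entry 2 ↔ basis t, so (Xᵀy)_{2} = Σᵢ (t)·yᵢ = (0)·(5) + (3)·(5) + (5)·(9) + (6)·(10) + (7)·(11) + (8)·(10) = 277.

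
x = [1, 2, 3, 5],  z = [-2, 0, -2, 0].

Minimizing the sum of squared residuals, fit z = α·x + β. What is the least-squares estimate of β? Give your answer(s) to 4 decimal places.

Normal-equation sums: Σx·x = 39, Σx = 11, Σ1 = 4.
And Σx·z = -8, Σz = -4.
MᵀM·[α, β]ᵀ = Mᵀz becomes [[39, 11]; [11, 4]]·[α, β]ᵀ = [-8, -4]ᵀ.
Determinant 39·4 − 11² = 35.
α = ((-8)·4 − 11·(-4))/35 = 12/35; β = (39·(-4) − 11·(-8))/35 = -68/35.

β = -1.9429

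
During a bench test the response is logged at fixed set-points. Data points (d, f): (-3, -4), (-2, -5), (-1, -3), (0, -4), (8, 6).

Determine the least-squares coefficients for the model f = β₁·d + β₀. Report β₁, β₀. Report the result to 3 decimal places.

Compute the Gram sums: Σd·d = 78, Σd = 2, Σ1 = 5.
For Xᵀf: Σd·f = 73, Σf = -10.
Δ = 78·5 − 2² = 386.
β₁ = (73·5 − 2·(-10))/386 = 385/386; β₀ = (78·(-10) − 2·73)/386 = -463/193.

β₁ = 0.997, β₀ = -2.399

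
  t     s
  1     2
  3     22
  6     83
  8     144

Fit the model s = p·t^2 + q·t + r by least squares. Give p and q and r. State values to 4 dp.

From the data, Σt^2·t^2 = 5474, Σt^2·t = 756, Σt^2 = 110, Σt·t = 110, Σt = 18, Σ1 = 4.
Moment sums: Σt^2·s = 12404, Σt·s = 1718, Σs = 251.
Normal equations: [[5474, 756, 110]; [756, 110, 18]; [110, 18, 4]]·[p, q, r]ᵀ = [12404, 1718, 251]ᵀ.
Solving the 3×3 system (Gaussian elimination) gives p = 41/20, q = 1069/580, r = -1113/580.

p = 2.0500, q = 1.8431, r = -1.9190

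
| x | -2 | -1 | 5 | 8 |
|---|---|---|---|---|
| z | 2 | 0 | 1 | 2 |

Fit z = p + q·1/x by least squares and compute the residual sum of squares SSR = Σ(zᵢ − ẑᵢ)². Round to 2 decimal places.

SSR = 1.87

Compute the Gram sums: Σ1 = 4, Σ1/x = -47/40, Σ1/x·1/x = 2089/1600.
And Σz = 5, Σ1/x·z = -11/20.
So AᵀA·[p, q]ᵀ = Aᵀz: [[4, -47/40]; [-47/40, 2089/1600]]·[p, q]ᵀ = [5, -11/20]ᵀ.
Eliminating q: (2089/1600)·(row 1) − (-47/40)·(row 2) gives (6147/1600)·p = (2089/1600)·5 − (-47/40)·(-11/20) = 9411/1600, so p = 3137/2049.
Then q = ((-11/20) − (-47/40)·(3137/2049))/(2089/1600) = 1960/2049.
Residuals: 647/683, -1177/2049, -1480/2049, 716/2049; SSR = 1278/683.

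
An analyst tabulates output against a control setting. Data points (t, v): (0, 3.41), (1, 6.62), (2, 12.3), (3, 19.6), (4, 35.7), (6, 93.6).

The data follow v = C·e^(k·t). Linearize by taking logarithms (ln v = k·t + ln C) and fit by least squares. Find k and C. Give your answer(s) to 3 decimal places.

k = 0.548, C = 3.758

Taking logs, ln v = k·t + ln C, so regress ln v on t.
Sums: Σt = 16.0000, Σ(t)² = 66.0000, Σln v = 16.7161, Σt·ln v = 57.3707.
Normal system: [[66.0000, 16.0000]; [16.0000, 6]]·[k, ln C]ᵀ = [57.3707, 16.7161]ᵀ.
Δ = 66.0000·6 − (16.0000)² = 140.0000; k = (57.3707·6 − 16.0000·16.7161)/140.0000 = 0.54833, ln C = (66.0000·16.7161 − 16.0000·57.3707)/140.0000 = 1.32381, so C = exp(1.32381) = 3.75770.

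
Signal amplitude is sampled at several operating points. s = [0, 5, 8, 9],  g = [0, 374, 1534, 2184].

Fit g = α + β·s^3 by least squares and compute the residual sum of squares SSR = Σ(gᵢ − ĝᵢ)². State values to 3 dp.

The normal equations are: 4·α + 1366·β = 4092;  1366·α + 809210·β = 2424294.
(Σ1 = 4, Σs^3 = 1366, Σs^3·s^3 = 809210, Σg = 4092, Σs^3·g = 2424294.)
Eliminating β: 809210·(row 1) − 1366·(row 2) gives 1370884·α = 809210·4092 − 1366·2424294 = -298284, so α = -74571/342721.
Then β = (2424294 − 1366·(-74571/342721))/809210 = 1026876/342721.
Residuals: 74571/342721, -107275/342721, 48073/342721, -15369/342721; SSR = 57236/342721.

SSR = 0.167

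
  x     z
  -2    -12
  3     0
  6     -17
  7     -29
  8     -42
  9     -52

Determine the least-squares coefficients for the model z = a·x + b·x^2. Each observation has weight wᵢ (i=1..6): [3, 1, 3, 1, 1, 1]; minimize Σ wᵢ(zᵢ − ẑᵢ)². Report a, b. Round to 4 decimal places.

a = 3.5243, b = -1.0646

The normal equations are: 323·a + 2235·b = -1241;  2235·a + 17075·b = -10301.
(Σwᵢ·x·x = 323, Σwᵢ·x·x^2 = 2235, Σwᵢ·x^2·x^2 = 17075, Σwᵢ·x·z = -1241, Σwᵢ·x^2·z = -10301.)
Eliminating b: 17075·(row 1) − 2235·(row 2) gives 520000·a = 17075·(-1241) − 2235·(-10301) = 1832660, so a = 91633/26000.
Then b = ((-10301) − 2235·(91633/26000))/17075 = -138397/130000.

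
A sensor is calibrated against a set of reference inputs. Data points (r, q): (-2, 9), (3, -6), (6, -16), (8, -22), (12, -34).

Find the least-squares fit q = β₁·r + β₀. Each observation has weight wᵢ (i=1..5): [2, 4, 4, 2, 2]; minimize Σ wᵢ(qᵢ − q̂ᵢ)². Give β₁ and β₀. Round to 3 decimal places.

β₁ = -3.098, β₀ = 2.932

The normal equations are: 604·β₁ + 72·β₀ = -1660;  72·β₁ + 14·β₀ = -182.
(Σwᵢ·r·r = 604, Σwᵢ·r = 72, Σwᵢ·1 = 14, Σwᵢ·r·q = -1660, Σwᵢ·q = -182.)
det = 604·14 − 72² = 3272.
β₁ = ((-1660)·14 − 72·(-182))/3272 = -1267/409; β₀ = (604·(-182) − 72·(-1660))/3272 = 1199/409.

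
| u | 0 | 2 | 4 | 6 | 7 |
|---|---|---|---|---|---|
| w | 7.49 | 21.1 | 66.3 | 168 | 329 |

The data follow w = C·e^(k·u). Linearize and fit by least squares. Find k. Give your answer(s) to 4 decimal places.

Linearized form: ln w = k·u + ln C. From the 5 transformed points,
AᵀA = [[105.0000, 19.0000]; [19.0000, 5]], rhs = [94.1915, 20.1771]ᵀ  (here Σu = 19.0000, Σ(u)² = 105.0000, Σln w = 20.1771, Σu·ln w = 94.1915).
Solving (det = 164.0000): k = 0.53411, ln C = 2.00581.

k = 0.5341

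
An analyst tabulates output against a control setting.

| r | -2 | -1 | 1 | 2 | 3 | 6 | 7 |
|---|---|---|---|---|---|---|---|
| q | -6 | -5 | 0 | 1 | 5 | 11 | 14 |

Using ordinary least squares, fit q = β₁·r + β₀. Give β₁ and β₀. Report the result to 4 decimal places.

With design matrix X, XᵀX = [[104, 16]; [16, 7]] and Xᵀq = [198, 20]ᵀ.
det = 104·7 − 16² = 472.
β₁ = (198·7 − 16·20)/472 = 533/236; β₀ = (104·20 − 16·198)/472 = -136/59.

β₁ = 2.2585, β₀ = -2.3051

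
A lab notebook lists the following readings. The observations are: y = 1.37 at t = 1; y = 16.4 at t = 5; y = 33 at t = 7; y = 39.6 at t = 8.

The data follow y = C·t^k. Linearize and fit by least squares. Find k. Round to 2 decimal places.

Let Y = ln y. Fitting Y = k·ln t + ln C by least squares:
AᵀA = [[10.7009, 5.6348]; [5.6348, 4]], rhs = [18.9559, 10.2874]ᵀ  (here Σln t = 5.6348, Σ(ln t)² = 10.7009, Σln y = 10.2874, Σln t·ln y = 18.9559).
Slope k = (n·Σln t·ln y − Σln t·Σln y)/(n·Σ(ln t)² − (Σln t)²) = (4·18.9559 − 5.6348·10.2874)/11.0529 = 1.61550; ln C = (Σln y − k·Σln t)/n = 0.29611.

k = 1.62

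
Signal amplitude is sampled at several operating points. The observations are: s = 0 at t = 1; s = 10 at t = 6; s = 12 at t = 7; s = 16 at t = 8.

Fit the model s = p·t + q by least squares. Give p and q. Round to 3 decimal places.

p = 2.172, q = -2.448

Setting ∂/∂p … = 0 gives: 150·p + 22·q = 272;  22·p + 4·q = 38.
(Σt·t = 150, Σt = 22, Σ1 = 4, Σt·s = 272, Σs = 38.)
Determinant 150·4 − 22² = 116.
p = (272·4 − 22·38)/116 = 63/29; q = (150·38 − 22·272)/116 = -71/29.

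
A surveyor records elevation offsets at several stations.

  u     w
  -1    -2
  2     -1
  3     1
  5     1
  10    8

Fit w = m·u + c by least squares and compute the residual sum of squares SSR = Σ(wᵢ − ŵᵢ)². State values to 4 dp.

SSR = 4.7635

The normal equations are: 139·m + 19·c = 88;  19·m + 5·c = 7.
(Σu·u = 139, Σu = 19, Σ1 = 5, Σu·w = 88, Σw = 7.)
Eliminating c: 5·(row 1) − 19·(row 2) gives 334·m = 5·88 − 19·7 = 307, so m = 307/334.
Then c = (7 − 19·(307/334))/5 = -699/334.
Residuals: 169/167, -249/334, 56/167, -251/167, 301/334; SSR = 1591/334.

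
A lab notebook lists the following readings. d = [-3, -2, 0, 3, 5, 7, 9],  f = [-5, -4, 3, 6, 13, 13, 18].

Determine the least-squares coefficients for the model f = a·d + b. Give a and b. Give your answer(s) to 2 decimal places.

a = 1.91, b = 1.10

Compute the Gram sums: Σd·d = 177, Σd = 19, Σ1 = 7.
Moment sums: Σd·f = 359, Σf = 44.
det = 177·7 − 19² = 878.
a = (359·7 − 19·44)/878 = 1677/878; b = (177·44 − 19·359)/878 = 967/878.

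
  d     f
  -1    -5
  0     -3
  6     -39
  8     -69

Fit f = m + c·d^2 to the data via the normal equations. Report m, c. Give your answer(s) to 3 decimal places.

Normal-equation sums: Σ1 = 4, Σd^2 = 101, Σd^2·d^2 = 5393.
And Σf = -116, Σd^2·f = -5825.
Normal equations: [[4, 101]; [101, 5393]]·[m, c]ᵀ = [-116, -5825]ᵀ.
Eliminating c: 5393·(row 1) − 101·(row 2) gives 11371·m = 5393·(-116) − 101·(-5825) = -37263, so m = -37263/11371.
Then c = ((-5825) − 101·(-37263/11371))/5393 = -11584/11371.

m = -3.277, c = -1.019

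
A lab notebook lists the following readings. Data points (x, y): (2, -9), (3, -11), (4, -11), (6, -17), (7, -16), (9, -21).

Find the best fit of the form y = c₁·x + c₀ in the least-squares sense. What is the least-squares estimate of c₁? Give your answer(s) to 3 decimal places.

With design matrix A, AᵀA = [[195, 31]; [31, 6]] and Aᵀy = [-498, -85]ᵀ.
Eliminating c₀: 6·(row 1) − 31·(row 2) gives 209·c₁ = 6·(-498) − 31·(-85) = -353, so c₁ = -353/209.
Then c₀ = ((-85) − 31·(-353/209))/6 = -1137/209.

c₁ = -1.689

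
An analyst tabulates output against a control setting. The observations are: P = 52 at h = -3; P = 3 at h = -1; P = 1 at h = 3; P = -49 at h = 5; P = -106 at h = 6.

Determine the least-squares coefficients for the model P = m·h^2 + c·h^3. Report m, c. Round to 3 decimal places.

m = 2.899, c = -0.973

From the data, Σh^2·h^2 = 2084, Σh^2·h^3 = 10900, Σh^3·h^3 = 63740.
For AᵀP: Σh^2·P = -4561, Σh^3·P = -30401.
AᵀA·[m, c]ᵀ = AᵀP becomes [[2084, 10900]; [10900, 63740]]·[m, c]ᵀ = [-4561, -30401]ᵀ.
Δ = 2084·63740 − 10900² = 14024160.
m = ((-4561)·63740 − 10900·(-30401))/14024160 = 338773/116868; c = (2084·(-30401) − 10900·(-4561))/14024160 = -284183/292170.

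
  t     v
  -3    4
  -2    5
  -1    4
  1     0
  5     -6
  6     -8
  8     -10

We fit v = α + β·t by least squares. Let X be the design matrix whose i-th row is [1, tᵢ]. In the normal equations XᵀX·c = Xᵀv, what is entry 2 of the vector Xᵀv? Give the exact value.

Entry 2 ↔ basis t, so (Xᵀv)_{2} = Σᵢ (t)·vᵢ = (-3)·(4) + (-2)·(5) + (-1)·(4) + (1)·(0) + (5)·(-6) + (6)·(-8) + (8)·(-10) = -184.

-184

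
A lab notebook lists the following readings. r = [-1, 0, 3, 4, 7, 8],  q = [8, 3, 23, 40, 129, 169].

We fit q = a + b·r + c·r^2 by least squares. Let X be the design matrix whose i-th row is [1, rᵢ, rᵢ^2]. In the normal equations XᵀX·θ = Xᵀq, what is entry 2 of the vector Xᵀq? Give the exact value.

Entry 2 ↔ basis r, so (Xᵀq)_{2} = Σᵢ (r)·qᵢ = (-1)·(8) + (0)·(3) + (3)·(23) + (4)·(40) + (7)·(129) + (8)·(169) = 2476.

2476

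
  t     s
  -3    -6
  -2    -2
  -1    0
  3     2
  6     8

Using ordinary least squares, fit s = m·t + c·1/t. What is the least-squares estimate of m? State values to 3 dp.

XᵀX·[m, c]ᵀ = Xᵀs reads: 59·m + 5·c = 76;  5·m + (3/2)·c = 5.
(Σt·t = 59, Σt·1/t = 5, Σ1/t·1/t = 3/2, Σt·s = 76, Σ1/t·s = 5.)
Δ = 59·(3/2) − 5² = 127/2.
m = (76·(3/2) − 5·5)/(127/2) = 178/127; c = (59·5 − 5·76)/(127/2) = -170/127.

m = 1.402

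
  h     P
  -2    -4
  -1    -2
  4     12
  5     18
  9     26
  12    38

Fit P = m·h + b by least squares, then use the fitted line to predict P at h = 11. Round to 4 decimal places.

The normal system AᵀA·[m, b]ᵀ = AᵀP is [[271, 27]; [27, 6]]·[m, b]ᵀ = [838, 88]ᵀ.
Δ = 271·6 − 27² = 897.
m = (838·6 − 27·88)/897 = 68/23; b = (271·88 − 27·838)/897 = 94/69.
At h = 11: P̂ = (68/23)·(11) + (94/69)·(1) = 2338/69.

P̂ = 33.8841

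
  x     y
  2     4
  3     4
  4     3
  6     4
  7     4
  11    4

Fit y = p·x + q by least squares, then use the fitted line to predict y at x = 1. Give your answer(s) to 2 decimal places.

Forming AᵀA = [[235, 33]; [33, 6]] and Aᵀy = [128, 23]ᵀ gives AᵀA·[p, q]ᵀ = Aᵀy.
Eliminating q: 6·(row 1) − 33·(row 2) gives 321·p = 6·128 − 33·23 = 9, so p = 3/107.
Then q = (23 − 33·(3/107))/6 = 1181/321.
At x = 1: ŷ = (3/107)·(1) + (1181/321)·(1) = 1190/321.

ŷ = 3.71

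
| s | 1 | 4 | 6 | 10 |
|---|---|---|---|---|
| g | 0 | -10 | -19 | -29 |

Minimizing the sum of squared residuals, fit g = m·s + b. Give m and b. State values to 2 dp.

m = -3.26, b = 2.63

Entries of MᵀM: Σs·s = 153, Σs = 21, Σ1 = 4.
For Mᵀg: Σs·g = -444, Σg = -58.
Normal equations: [[153, 21]; [21, 4]]·[m, b]ᵀ = [-444, -58]ᵀ.
Eliminating b: 4·(row 1) − 21·(row 2) gives 171·m = 4·(-444) − 21·(-58) = -558, so m = -62/19.
Then b = ((-58) − 21·(-62/19))/4 = 50/19.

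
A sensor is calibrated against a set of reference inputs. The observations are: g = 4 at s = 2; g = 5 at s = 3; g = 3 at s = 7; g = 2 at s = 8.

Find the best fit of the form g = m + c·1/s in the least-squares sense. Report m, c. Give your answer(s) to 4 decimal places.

m = 2.0616, c = 5.2248

From the data, Σ1 = 4, Σ1/s = 185/168, Σ1/s·1/s = 11209/28224.
Moment sums: Σg = 14, Σ1/s·g = 365/84.
Eliminating c: (11209/28224)·(row 1) − (185/168)·(row 2) gives (1179/3136)·m = (11209/28224)·14 − (185/168)·(365/84) = 1823/2352, so m = 7292/3537.
Then c = ((365/84) − (185/168)·(7292/3537))/(11209/28224) = 6160/1179.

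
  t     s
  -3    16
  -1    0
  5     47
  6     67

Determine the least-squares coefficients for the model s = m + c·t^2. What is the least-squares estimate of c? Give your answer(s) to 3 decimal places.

c = 1.917

From the data, Σ1 = 4, Σt^2 = 71, Σt^2·t^2 = 2003.
Moment sums: Σs = 130, Σt^2·s = 3731.
det = 4·2003 − 71² = 2971.
m = (130·2003 − 71·3731)/2971 = -4511/2971; c = (4·3731 − 71·130)/2971 = 5694/2971.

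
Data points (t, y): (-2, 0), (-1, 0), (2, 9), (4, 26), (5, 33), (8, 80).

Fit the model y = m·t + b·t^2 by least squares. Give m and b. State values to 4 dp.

m = 2.0504, b = 0.9904

Setting ∂/∂m … = 0 gives: 114·m + 700·b = 927;  700·m + 5010·b = 6397.
(Σt·t = 114, Σt·t^2 = 700, Σt^2·t^2 = 5010, Σt·y = 927, Σt^2·y = 6397.)
Δ = 114·5010 − 700² = 81140.
m = (927·5010 − 700·6397)/81140 = 16637/8114; b = (114·6397 − 700·927)/81140 = 40179/40570.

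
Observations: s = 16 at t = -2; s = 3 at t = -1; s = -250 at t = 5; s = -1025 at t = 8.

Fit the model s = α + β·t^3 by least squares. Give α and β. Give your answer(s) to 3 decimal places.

Entries of XᵀX: Σ1 = 4, Σt^3 = 628, Σt^3·t^3 = 277834.
And Σs = -1256, Σt^3·s = -556181.
Determinant 4·277834 − 628² = 716952.
α = ((-1256)·277834 − 628·(-556181))/716952 = 26847/59746; β = (4·(-556181) − 628·(-1256))/716952 = -119663/59746.

α = 0.449, β = -2.003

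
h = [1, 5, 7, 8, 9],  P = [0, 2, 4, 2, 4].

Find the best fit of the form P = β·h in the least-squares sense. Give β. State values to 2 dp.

β = 0.41

Sums needed: Σh·h = 220.
Right-hand side: Σh·P = 90.
So XᵀX·[β]ᵀ = XᵀP: [[220]]·[β]ᵀ = [90]ᵀ.
Hence β = 90 / 220 ≈ 0.409091.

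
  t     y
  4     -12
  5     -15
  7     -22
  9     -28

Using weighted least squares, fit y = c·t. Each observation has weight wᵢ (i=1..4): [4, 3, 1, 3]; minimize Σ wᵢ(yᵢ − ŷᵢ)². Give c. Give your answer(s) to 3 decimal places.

c = -3.079

The normal equations are: 431·c = -1327.
(Σwᵢ·t·t = 431, Σwᵢ·t·y = -1327.)
c = (-1327)/431 = -3.07889.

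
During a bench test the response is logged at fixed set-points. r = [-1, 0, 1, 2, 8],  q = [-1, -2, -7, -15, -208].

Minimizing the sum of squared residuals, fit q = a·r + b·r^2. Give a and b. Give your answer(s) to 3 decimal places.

a = -2.059, b = -2.992

Forming AᵀA = [[70, 520]; [520, 4114]] and Aᵀq = [-1700, -13380]ᵀ gives AᵀA·[a, b]ᵀ = Aᵀq.
det = 70·4114 − 520² = 17580.
a = ((-1700)·4114 − 520·(-13380))/17580 = -1810/879; b = (70·(-13380) − 520·(-1700))/17580 = -2630/879.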